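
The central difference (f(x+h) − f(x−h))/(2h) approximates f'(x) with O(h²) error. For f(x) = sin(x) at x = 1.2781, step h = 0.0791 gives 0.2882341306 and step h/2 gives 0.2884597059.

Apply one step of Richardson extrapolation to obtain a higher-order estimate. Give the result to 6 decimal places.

Error is O(h^2); halving h shrinks it by 2^2 = 4.
Weighted: 1.1538388236 − 0.2882341306 = 0.8656046930
R = 0.8656046930/3 = 0.2885348977

0.288535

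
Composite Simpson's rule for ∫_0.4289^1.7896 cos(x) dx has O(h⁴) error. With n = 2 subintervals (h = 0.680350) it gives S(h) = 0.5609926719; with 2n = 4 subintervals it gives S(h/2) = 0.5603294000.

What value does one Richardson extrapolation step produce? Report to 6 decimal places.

0.560285

Method order is 4; weight 2^4 = 16.
2^4*A(h/2) = 8.9652704000; minus A(h) gives 8.4042777281.
R = 8.4042777281/15 = 0.5602851819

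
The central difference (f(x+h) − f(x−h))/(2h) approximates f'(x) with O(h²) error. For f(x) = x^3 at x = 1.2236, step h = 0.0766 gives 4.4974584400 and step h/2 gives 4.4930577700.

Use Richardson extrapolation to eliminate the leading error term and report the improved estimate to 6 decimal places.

4.491591

r = 2, so 2^r = 4.
Weighted: 17.9722310800 − 4.4974584400 = 13.4747726400
Divide by 2^2 − 1 = 3.
Extrapolated: 13.4747726400 / 3 = 4.4915908800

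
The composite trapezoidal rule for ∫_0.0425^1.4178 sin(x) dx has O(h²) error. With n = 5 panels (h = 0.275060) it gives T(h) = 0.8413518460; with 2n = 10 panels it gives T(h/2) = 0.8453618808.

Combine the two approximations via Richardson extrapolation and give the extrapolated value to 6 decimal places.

0.846699

The method has order 2: 2^2 = 4.
4 × 0.8453618808 = 3.3814475232; subtract 0.8413518460 → 2.5400956772
Extrapolated: 2.5400956772 / 3 = 0.8466985591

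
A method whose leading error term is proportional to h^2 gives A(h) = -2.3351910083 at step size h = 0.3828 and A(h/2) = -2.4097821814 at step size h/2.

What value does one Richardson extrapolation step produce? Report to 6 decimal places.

With r = 2 the leading error scales as h^2, so the weight is 2^2 = 4.
4×(-2.4097821814) = -9.6391287256; (-9.6391287256) − (-2.3351910083) = -7.3039377173
(4×(-2.4097821814) − (-2.3351910083))/(4 − 1) = -2.4346459058
Gap between inputs: 7.459e-02; correction applied: −0.0248637244.

-2.434646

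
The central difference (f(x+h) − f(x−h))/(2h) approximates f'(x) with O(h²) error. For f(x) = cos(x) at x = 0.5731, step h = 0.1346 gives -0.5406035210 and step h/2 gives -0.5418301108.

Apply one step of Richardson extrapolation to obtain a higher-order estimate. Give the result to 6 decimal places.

-0.542239

Method order is 2; weight 2^2 = 4.
4×(-0.5418301108) = -2.1673204432; subtract (-0.5406035210) → -1.6267169222
(-1.6267169222) ÷ 3 = -0.5422389741
Gap between inputs: 1.227e-03; correction applied: −0.0004088633.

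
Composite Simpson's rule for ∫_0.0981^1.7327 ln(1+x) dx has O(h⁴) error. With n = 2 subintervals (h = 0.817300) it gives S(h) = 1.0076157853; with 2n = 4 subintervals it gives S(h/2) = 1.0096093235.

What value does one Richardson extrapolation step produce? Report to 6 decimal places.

Method order is 4; weight 2^4 = 16.
Numerator 16*A(h/2) − A(h) = 16*1.0096093235 − 1.0076157853 = 15.1461333907
15.1461333907 ÷ 15 = 1.0097422260

1.009742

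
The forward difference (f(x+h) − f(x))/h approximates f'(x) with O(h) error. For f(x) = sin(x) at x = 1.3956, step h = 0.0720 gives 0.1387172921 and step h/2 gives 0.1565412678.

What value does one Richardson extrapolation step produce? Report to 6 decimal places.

0.174365

Method order is 1; weight 2^1 = 2.
2·0.1565412678 = 0.3130825356; subtract 0.1387172921 → 0.1743652435
Denominator 2 − 1 = 1.
Extrapolated: 0.1743652435 / 1 = 0.1743652435
Shift from A(h/2): +0.0178239757.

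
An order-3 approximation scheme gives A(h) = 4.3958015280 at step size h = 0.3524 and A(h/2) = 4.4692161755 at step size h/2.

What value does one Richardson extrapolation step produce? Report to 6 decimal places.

4.479704

With r = 3 the leading error scales as h^3, so the weight is 2^3 = 8.
8×4.4692161755 − 4.3958015280 = 31.3579278760
Denominator 8 − 1 = 7.
Extrapolated: 31.3579278760 / 7 = 4.4797039823
Correction |R − A(h/2)| = 1.049e-02; gap |A(h/2) − A(h)| = 7.341e-02.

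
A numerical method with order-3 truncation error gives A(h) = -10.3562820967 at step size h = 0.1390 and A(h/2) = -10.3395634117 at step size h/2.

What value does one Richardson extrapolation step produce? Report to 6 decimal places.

-10.337175

Error is O(h^3); halving h shrinks it by 2^3 = 8.
8*(-10.3395634117) = -82.7165072936; subtract (-10.3562820967) → -72.3602251969
(-72.3602251969) ÷ 7 = -10.3371750281
Shift from A(h/2): +0.0023883836.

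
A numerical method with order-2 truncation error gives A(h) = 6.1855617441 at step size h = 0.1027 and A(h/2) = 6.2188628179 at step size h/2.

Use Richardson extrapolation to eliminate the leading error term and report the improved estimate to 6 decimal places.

Method order is 2; weight 2^2 = 4.
4×6.2188628179 = 24.8754512716; 24.8754512716 − 6.1855617441 = 18.6898895275
Divide by 2^2 − 1 = 3.
R = 18.6898895275/3 = 6.2299631758
Correction |R − A(h/2)| = 1.110e-02; gap |A(h/2) − A(h)| = 3.330e-02.

6.229963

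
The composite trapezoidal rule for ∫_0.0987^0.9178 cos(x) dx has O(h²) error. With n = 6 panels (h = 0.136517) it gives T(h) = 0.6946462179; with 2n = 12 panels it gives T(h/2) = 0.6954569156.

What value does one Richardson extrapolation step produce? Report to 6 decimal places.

Leading term ∝ h^2; use weight 4 = 2^2.
Weighted: 2.7818276624 − 0.6946462179 = 2.0871814445
Denominator 4 − 1 = 3.
(4·0.6954569156 − 0.6946462179)/(4 − 1) = 0.6957271482

0.695727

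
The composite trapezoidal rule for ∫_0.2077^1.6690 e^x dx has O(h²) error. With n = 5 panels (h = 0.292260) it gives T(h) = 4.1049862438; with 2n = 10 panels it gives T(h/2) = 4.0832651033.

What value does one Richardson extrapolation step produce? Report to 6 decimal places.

4.076025

Order 2 gives 2^r = 4 and 2^r − 1 = 3.
Difference of the inputs: 4.0832651033 − 4.1049862438 = -0.0217211405
Divide by 2^2 − 1 = 3: (-0.0217211405)/3 = -0.0072403802
R = 4.0832651033 − 0.0072403802 = 4.0760247231
Gap between inputs: 2.172e-02; correction applied: −0.0072403802.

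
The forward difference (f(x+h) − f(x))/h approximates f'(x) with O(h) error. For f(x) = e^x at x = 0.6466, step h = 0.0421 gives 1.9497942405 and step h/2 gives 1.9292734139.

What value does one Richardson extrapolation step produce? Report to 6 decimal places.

1.908753

Error is O(h^1); halving h shrinks it by 2^1 = 2.
Difference of the inputs: 1.9292734139 − 1.9497942405 = -0.0205208266
Correction (A(h/2) − A(h))/(2 − 1) = (-0.0205208266)/1 = -0.0205208266
R = A(h/2) + (A(h/2) − A(h))/1 = 1.9292734139 − 0.0205208266 = 1.9087525873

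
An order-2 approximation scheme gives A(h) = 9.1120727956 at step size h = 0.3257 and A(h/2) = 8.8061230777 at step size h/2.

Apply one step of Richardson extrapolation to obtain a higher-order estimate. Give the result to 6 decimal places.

With r = 2 the leading error scales as h^2, so the weight is 2^2 = 4.
Difference of the inputs: 8.8061230777 − 9.1120727956 = -0.3059497179
Divide by 2^2 − 1 = 3: (-0.3059497179)/3 = -0.1019832393
R = A(h/2) + (A(h/2) − A(h))/3 = 8.8061230777 − 0.1019832393 = 8.7041398384

8.704140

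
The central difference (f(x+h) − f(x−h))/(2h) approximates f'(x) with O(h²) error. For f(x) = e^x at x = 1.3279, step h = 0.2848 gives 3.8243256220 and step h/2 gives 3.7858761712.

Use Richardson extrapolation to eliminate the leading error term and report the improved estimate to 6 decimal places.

With r = 2 the leading error scales as h^2, so the weight is 2^2 = 4.
4*3.7858761712 − 3.8243256220 = 11.3191790628
11.3191790628 ÷ 3 = 3.7730596876

3.773060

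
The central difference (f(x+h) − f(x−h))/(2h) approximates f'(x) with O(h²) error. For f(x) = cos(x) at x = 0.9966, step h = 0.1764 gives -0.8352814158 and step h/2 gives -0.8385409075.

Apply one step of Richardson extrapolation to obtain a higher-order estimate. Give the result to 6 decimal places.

Order 2 gives 2^r = 4 and 2^r − 1 = 3.
2^2*A(h/2) = -3.3541636300; minus A(h) gives -2.5188822142.
Extrapolated: (-2.5188822142) / 3 = -0.8396274047

-0.839627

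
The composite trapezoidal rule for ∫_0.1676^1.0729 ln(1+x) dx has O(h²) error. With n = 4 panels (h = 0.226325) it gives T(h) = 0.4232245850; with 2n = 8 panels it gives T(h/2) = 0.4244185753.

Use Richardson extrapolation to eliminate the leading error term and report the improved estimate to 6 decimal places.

r = 2: numerator weight 4, denominator 3.
2^2·A(h/2) = 1.6976743012; minus A(h) gives 1.2744497162.
(4·0.4244185753 − 0.4232245850)/(4 − 1) = 0.4248165721

0.424817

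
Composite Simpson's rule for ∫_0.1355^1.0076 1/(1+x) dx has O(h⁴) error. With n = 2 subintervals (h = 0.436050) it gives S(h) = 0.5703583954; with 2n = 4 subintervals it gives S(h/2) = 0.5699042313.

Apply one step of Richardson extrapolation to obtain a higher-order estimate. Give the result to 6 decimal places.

Error is O(h^4); halving h shrinks it by 2^4 = 16.
16·0.5699042313 = 9.1184677008; 9.1184677008 − 0.5703583954 = 8.5481093054
Extrapolated: 8.5481093054 / 15 = 0.5698739537
Correction |R − A(h/2)| = 3.028e-05; gap |A(h/2) − A(h)| = 4.542e-04.

0.569874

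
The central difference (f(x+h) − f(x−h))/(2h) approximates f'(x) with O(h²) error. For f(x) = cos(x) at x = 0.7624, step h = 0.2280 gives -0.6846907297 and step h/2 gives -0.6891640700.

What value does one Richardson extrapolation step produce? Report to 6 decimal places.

-0.690655

r = 2: numerator weight 4, denominator 3.
4*(-0.6891640700) − (-0.6846907297) = -2.0719655503
Divide by 2^2 − 1 = 3.
Extrapolated: (-2.0719655503) / 3 = -0.6906551834
Shift from A(h/2): −0.0014911134.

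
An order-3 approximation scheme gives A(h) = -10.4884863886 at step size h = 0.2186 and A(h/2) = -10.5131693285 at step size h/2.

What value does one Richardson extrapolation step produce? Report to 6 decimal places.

r = 3: numerator weight 8, denominator 7.
Numerator 8·A(h/2) − A(h) = 8·(-10.5131693285) − (-10.4884863886) = -73.6168682394
(-73.6168682394) ÷ 7 = -10.5166954628
Shift from A(h/2): −0.0035261343.

-10.516695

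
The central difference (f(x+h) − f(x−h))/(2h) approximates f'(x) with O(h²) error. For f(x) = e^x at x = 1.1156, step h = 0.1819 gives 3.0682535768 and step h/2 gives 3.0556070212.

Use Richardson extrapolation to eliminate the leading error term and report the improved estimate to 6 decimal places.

r = 2: numerator weight 4, denominator 3.
Weighted: 12.2224280848 − 3.0682535768 = 9.1541745080
Divide by 2^2 − 1 = 3.
(4×3.0556070212 − 3.0682535768)/(4 − 1) = 3.0513915027

3.051392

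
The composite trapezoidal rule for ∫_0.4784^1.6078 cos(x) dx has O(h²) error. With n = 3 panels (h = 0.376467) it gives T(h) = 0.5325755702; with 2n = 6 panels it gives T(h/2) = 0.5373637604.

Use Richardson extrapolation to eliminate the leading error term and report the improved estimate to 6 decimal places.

0.538960

r = 2, so 2^r = 4.
2^2*A(h/2) = 2.1494550416; minus A(h) gives 1.6168794714.
Divide by 2^2 − 1 = 3.
R = 1.6168794714/3 = 0.5389598238
Correction |R − A(h/2)| = 1.596e-03; gap |A(h/2) − A(h)| = 4.788e-03.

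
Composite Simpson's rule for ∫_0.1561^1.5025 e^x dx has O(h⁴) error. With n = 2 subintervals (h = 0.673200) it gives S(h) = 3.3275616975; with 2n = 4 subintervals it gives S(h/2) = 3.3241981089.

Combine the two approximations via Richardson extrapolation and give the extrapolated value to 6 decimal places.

The method has order 4: 2^4 = 16.
Weighted: 53.1871697424 − 3.3275616975 = 49.8596080449
Denominator 16 − 1 = 15.
Result: 3.3239738697

3.323974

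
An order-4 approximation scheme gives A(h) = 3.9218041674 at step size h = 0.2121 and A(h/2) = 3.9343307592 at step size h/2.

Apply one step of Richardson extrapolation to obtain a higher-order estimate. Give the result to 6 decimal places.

Leading term ∝ h^4; use weight 16 = 2^4.
A(h/2) − A(h) = 3.9343307592 − 3.9218041674 = 0.0125265918
Correction (A(h/2) − A(h))/(16 − 1) = 0.0125265918/15 = 0.0008351061
R = A(h/2) + (A(h/2) − A(h))/15 = 3.9343307592 + 0.0008351061 = 3.9351658653

3.935166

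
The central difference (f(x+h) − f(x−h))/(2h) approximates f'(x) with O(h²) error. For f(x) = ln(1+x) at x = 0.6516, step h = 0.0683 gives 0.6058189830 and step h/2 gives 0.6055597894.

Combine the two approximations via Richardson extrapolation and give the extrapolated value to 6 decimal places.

Leading term ∝ h^2; use weight 4 = 2^2.
Numerator 4·A(h/2) − A(h) = 4·0.6055597894 − 0.6058189830 = 1.8164201746
Denominator 4 − 1 = 3.
Extrapolated: 1.8164201746 / 3 = 0.6054733915
Shift from A(h/2): −0.0000863979.

0.605473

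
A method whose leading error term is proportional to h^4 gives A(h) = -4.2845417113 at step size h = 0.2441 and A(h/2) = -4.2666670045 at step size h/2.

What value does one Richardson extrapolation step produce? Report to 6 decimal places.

Error is O(h^4); halving h shrinks it by 2^4 = 16.
16 × (-4.2666670045) − (-4.2845417113) = -63.9821303607
(-63.9821303607) ÷ 15 = -4.2654753574
Shift from A(h/2): +0.0011916471.

-4.265475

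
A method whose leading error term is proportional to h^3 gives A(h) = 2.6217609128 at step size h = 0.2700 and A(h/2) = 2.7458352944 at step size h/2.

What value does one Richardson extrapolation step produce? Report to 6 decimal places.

Leading term ∝ h^3; use weight 8 = 2^3.
Numerator 8·A(h/2) − A(h) = 8·2.7458352944 − 2.6217609128 = 19.3449214424
Divide by 2^3 − 1 = 7.
Result: 2.7635602061
Shift from A(h/2): +0.0177249117.

2.763560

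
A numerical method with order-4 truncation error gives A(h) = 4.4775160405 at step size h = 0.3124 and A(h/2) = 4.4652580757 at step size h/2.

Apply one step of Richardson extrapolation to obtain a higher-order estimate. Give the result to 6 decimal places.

4.464441

The method has order 4: 2^4 = 16.
Difference of the inputs: 4.4652580757 − 4.4775160405 = -0.0122579648
Divide by 2^4 − 1 = 15: (-0.0122579648)/15 = -0.0008171977
R = 4.4652580757 − 0.0008171977 = 4.4644408780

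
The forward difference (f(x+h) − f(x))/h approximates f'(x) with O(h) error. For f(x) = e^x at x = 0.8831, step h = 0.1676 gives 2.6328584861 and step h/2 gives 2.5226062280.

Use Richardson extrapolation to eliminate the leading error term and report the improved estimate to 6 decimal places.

Order 1 gives 2^r = 2 and 2^r − 1 = 1.
2·2.5226062280 − 2.6328584861 = 2.4123539699
2.4123539699 ÷ 1 = 2.4123539699

2.412354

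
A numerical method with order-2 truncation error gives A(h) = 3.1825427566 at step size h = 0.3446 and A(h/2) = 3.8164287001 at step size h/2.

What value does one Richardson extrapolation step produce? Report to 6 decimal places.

Leading term ∝ h^2; use weight 4 = 2^2.
4 × 3.8164287001 − 3.1825427566 = 12.0831720438
Divide by 2^2 − 1 = 3.
Extrapolated: 12.0831720438 / 3 = 4.0277240146

4.027724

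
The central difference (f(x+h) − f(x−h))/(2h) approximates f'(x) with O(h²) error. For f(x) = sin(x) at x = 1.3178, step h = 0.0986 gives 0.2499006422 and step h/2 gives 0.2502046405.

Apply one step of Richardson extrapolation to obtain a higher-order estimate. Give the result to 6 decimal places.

With r = 2 the leading error scales as h^2, so the weight is 2^2 = 4.
4*0.2502046405 = 1.0008185620; subtract 0.2499006422 → 0.7509179198
Divide by 2^2 − 1 = 3.
Extrapolated: 0.7509179198 / 3 = 0.2503059733
Shift from A(h/2): +0.0001013328.

0.250306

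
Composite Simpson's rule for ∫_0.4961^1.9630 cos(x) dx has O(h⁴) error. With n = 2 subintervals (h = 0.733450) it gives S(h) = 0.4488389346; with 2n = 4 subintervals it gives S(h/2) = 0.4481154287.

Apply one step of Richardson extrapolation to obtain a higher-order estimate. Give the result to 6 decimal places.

0.448067

r = 4, so 2^r = 16.
Top: 16(0.4481154287) − (0.4488389346) = 6.7210079246
(16*0.4481154287 − 0.4488389346)/(16 − 1) = 0.4480671950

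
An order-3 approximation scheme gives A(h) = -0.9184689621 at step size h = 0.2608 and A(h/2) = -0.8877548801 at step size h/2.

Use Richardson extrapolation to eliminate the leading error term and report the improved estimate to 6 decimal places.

-0.883367

The method has order 3: 2^3 = 8.
Difference of the inputs: -0.8877548801 − (-0.9184689621) = 0.0307140820
Divide by 2^3 − 1 = 7: 0.0307140820/7 = 0.0043877260
R = A(h/2) + (A(h/2) − A(h))/7 = -0.8877548801 + 0.0043877260 = -0.8833671541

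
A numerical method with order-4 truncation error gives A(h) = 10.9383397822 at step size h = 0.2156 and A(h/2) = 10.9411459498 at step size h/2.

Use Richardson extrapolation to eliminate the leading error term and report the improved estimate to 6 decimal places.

The method has order 4: 2^4 = 16.
Top: 16(10.9411459498) − (10.9383397822) = 164.1199954146
R = 164.1199954146/15 = 10.9413330276

10.941333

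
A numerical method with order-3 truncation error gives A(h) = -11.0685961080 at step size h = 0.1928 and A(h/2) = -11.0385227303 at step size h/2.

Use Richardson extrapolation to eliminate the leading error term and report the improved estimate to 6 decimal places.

-11.034227

r = 3: numerator weight 8, denominator 7.
2^3×A(h/2) = -88.3081818424; minus A(h) gives -77.2395857344.
Divide by 2^3 − 1 = 7.
So the Richardson estimate is -11.0342265335.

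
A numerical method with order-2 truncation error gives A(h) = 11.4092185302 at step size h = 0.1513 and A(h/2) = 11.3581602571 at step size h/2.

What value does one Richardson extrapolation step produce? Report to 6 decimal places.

Order 2 gives 2^r = 4 and 2^r − 1 = 3.
Weighted: 45.4326410284 − 11.4092185302 = 34.0234224982
Denominator 4 − 1 = 3.
34.0234224982 ÷ 3 = 11.3411408327

11.341141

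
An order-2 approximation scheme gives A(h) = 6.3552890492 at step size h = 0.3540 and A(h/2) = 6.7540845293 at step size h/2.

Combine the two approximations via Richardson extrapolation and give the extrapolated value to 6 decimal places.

6.887016

The method has order 2: 2^2 = 4.
4·6.7540845293 = 27.0163381172; subtract 6.3552890492 → 20.6610490680
Divide by 2^2 − 1 = 3.
20.6610490680 ÷ 3 = 6.8870163560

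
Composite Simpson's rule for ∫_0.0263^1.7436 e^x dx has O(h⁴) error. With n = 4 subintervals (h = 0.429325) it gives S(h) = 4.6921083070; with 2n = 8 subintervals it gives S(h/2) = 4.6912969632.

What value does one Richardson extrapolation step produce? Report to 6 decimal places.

Method order is 4; weight 2^4 = 16.
Difference of the inputs: 4.6912969632 − 4.6921083070 = -0.0008113438
Divide by 2^4 − 1 = 15: (-0.0008113438)/15 = -0.0000540896
R = A(h/2) + (A(h/2) − A(h))/15 = 4.6912969632 − 0.0000540896 = 4.6912428736
Gap between inputs: 8.113e-04; correction applied: −0.0000540896.

4.691243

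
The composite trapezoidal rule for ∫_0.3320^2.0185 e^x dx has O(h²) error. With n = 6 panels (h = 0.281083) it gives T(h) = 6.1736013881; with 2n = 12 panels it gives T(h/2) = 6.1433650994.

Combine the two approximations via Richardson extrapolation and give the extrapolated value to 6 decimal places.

r = 2, so 2^r = 4.
A(h/2) − A(h) = 6.1433650994 − 6.1736013881 = -0.0302362887
Correction (A(h/2) − A(h))/(4 − 1) = (-0.0302362887)/3 = -0.0100787629
R = 6.1433650994 − 0.0100787629 = 6.1332863365
Correction |R − A(h/2)| = 1.008e-02; gap |A(h/2) − A(h)| = 3.024e-02.

6.133286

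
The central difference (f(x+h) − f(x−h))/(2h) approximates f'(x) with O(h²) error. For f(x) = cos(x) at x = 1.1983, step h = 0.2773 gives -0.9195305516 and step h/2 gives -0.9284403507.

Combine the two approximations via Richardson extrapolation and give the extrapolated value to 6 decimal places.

Leading term ∝ h^2; use weight 4 = 2^2.
4·(-0.9284403507) = -3.7137614028; (-3.7137614028) − (-0.9195305516) = -2.7942308512
Extrapolated: (-2.7942308512) / 3 = -0.9314102837

-0.931410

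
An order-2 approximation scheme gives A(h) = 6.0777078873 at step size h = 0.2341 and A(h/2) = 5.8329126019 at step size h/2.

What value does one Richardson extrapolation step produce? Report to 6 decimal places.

Error is O(h^2); halving h shrinks it by 2^2 = 4.
4*5.8329126019 = 23.3316504076; subtract 6.0777078873 → 17.2539425203
Denominator 4 − 1 = 3.
Result: 5.7513141734

5.751314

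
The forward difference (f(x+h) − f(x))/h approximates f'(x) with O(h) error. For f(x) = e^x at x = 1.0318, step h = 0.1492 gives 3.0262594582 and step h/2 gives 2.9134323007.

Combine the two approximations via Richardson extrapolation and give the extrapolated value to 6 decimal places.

r = 1: numerator weight 2, denominator 1.
Weighted: 5.8268646014 − 3.0262594582 = 2.8006051432
(2 × 2.9134323007 − 3.0262594582)/(2 − 1) = 2.8006051432
Gap between inputs: 1.128e-01; correction applied: −0.1128271575.

2.800605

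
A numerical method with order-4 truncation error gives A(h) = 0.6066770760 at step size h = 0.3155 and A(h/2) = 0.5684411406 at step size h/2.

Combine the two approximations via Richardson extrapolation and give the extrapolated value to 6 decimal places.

r = 4: numerator weight 16, denominator 15.
Weighted: 9.0950582496 − 0.6066770760 = 8.4883811736
Extrapolated: 8.4883811736 / 15 = 0.5658920782

0.565892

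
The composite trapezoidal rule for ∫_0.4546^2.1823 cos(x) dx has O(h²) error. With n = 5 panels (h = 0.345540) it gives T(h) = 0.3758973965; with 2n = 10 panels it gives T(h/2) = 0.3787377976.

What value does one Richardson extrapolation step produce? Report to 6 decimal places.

Leading term ∝ h^2; use weight 4 = 2^2.
Top: 4(0.3787377976) − (0.3758973965) = 1.1390537939
R = 1.1390537939/3 = 0.3796845980

0.379685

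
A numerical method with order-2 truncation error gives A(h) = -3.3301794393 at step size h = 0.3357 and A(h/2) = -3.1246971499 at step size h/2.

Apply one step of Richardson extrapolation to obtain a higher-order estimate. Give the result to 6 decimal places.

-3.056203

Method order is 2; weight 2^2 = 4.
Difference of the inputs: -3.1246971499 − (-3.3301794393) = 0.2054822894
Correction (A(h/2) − A(h))/(4 − 1) = 0.2054822894/3 = 0.0684940965
R = A(h/2) + (A(h/2) − A(h))/3 = -3.1246971499 + 0.0684940965 = -3.0562030534
Shift from A(h/2): +0.0684940965.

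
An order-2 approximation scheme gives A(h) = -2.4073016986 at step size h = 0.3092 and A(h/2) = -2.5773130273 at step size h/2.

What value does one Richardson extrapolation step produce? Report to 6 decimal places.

Error is O(h^2); halving h shrinks it by 2^2 = 4.
2^2·A(h/2) = -10.3092521092; minus A(h) gives -7.9019504106.
Divide by 2^2 − 1 = 3.
(4·(-2.5773130273) − (-2.4073016986))/(4 − 1) = -2.6339834702

-2.633983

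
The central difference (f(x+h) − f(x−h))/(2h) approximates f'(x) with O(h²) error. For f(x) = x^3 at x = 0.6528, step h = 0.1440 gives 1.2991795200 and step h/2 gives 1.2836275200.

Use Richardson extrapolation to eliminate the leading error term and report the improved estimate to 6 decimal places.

1.278444

r = 2: numerator weight 4, denominator 3.
4*1.2836275200 = 5.1345100800; 5.1345100800 − 1.2991795200 = 3.8353305600
(4*1.2836275200 − 1.2991795200)/(4 − 1) = 1.2784435200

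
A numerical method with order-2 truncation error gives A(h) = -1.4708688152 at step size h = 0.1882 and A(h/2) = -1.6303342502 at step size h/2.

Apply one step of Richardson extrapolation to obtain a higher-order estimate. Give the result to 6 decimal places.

-1.683489

r = 2, so 2^r = 4.
Top: 4(-1.6303342502) − (-1.4708688152) = -5.0504681856
Divide by 2^2 − 1 = 3.
R = (-5.0504681856)/3 = -1.6834893952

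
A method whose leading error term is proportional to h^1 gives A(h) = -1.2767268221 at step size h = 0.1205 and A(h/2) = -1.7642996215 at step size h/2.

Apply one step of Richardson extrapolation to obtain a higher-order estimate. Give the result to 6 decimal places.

Order 1 gives 2^r = 2 and 2^r − 1 = 1.
2^1×A(h/2) = -3.5285992430; minus A(h) gives -2.2518724209.
R = (-2.2518724209)/1 = -2.2518724209
Shift from A(h/2): −0.4875727994.

-2.251872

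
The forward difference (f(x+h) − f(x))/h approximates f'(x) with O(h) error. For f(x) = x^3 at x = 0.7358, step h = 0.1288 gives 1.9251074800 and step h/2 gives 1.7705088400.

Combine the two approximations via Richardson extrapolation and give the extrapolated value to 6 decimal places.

Error is O(h^1); halving h shrinks it by 2^1 = 2.
2×1.7705088400 = 3.5410176800; subtract 1.9251074800 → 1.6159102000
(2×1.7705088400 − 1.9251074800)/(2 − 1) = 1.6159102000

1.615910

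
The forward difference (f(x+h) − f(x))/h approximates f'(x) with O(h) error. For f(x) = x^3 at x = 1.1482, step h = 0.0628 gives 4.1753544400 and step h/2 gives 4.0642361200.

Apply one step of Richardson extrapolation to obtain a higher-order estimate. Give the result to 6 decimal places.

Error is O(h^1); halving h shrinks it by 2^1 = 2.
2 × 4.0642361200 − 4.1753544400 = 3.9531178000
(2 × 4.0642361200 − 4.1753544400)/(2 − 1) = 3.9531178000

3.953118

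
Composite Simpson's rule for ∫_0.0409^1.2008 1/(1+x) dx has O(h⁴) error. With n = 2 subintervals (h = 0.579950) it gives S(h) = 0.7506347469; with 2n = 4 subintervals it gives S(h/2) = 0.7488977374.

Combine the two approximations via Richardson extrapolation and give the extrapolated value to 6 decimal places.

Order 4 gives 2^r = 16 and 2^r − 1 = 15.
16 × 0.7488977374 − 0.7506347469 = 11.2317290515
11.2317290515 ÷ 15 = 0.7487819368

0.748782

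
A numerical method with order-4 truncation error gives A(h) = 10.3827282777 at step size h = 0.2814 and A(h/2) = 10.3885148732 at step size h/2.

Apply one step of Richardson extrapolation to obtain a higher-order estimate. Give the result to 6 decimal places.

Error is O(h^4); halving h shrinks it by 2^4 = 16.
16 × 10.3885148732 = 166.2162379712; subtract 10.3827282777 → 155.8335096935
(16 × 10.3885148732 − 10.3827282777)/(16 − 1) = 10.3889006462
Gap between inputs: 5.787e-03; correction applied: +0.0003857730.

10.388901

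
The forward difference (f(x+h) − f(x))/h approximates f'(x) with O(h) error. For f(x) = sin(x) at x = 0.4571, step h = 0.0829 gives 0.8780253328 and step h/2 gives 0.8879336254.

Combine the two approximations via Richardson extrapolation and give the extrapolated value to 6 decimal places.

0.897842

Error is O(h^1); halving h shrinks it by 2^1 = 2.
Numerator 2·A(h/2) − A(h) = 2·0.8879336254 − 0.8780253328 = 0.8978419180
(2·0.8879336254 − 0.8780253328)/(2 − 1) = 0.8978419180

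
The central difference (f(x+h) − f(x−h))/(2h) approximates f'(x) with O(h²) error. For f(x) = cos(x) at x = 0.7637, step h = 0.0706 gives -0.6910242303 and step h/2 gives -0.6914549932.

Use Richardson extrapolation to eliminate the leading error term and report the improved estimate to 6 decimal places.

-0.691599

Error is O(h^2); halving h shrinks it by 2^2 = 4.
4*(-0.6914549932) = -2.7658199728; subtract (-0.6910242303) → -2.0747957425
Denominator 4 − 1 = 3.
(-2.0747957425) ÷ 3 = -0.6915985808
Correction |R − A(h/2)| = 1.436e-04; gap |A(h/2) − A(h)| = 4.308e-04.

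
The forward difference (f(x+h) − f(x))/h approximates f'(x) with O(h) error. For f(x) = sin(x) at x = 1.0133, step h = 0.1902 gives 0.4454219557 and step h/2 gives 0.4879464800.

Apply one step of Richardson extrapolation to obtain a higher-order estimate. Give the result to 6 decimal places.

With r = 1 the leading error scales as h^1, so the weight is 2^1 = 2.
2 × 0.4879464800 = 0.9758929600; 0.9758929600 − 0.4454219557 = 0.5304710043
R = 0.5304710043/1 = 0.5304710043
Shift from A(h/2): +0.0425245243.

0.530471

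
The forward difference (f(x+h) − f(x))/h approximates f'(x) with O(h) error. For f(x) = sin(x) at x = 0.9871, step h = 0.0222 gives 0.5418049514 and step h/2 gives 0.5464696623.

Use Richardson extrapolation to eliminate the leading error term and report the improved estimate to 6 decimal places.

0.551134

Method order is 1; weight 2^1 = 2.
Difference of the inputs: 0.5464696623 − 0.5418049514 = 0.0046647109
Divide by 2^1 − 1 = 1: 0.0046647109/1 = 0.0046647109
R = A(h/2) + (A(h/2) − A(h))/1 = 0.5464696623 + 0.0046647109 = 0.5511343732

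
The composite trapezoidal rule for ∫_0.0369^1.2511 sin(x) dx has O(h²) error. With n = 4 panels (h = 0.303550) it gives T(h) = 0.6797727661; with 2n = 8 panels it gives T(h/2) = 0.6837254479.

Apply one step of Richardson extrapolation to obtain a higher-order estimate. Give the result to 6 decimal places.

0.685043

r = 2: numerator weight 4, denominator 3.
Numerator 4×A(h/2) − A(h) = 4×0.6837254479 − 0.6797727661 = 2.0551290255
2.0551290255 ÷ 3 = 0.6850430085
Gap between inputs: 3.953e-03; correction applied: +0.0013175606.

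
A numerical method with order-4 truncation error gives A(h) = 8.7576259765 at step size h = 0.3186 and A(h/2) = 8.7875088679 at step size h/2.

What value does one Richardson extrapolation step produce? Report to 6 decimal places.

8.789501

r = 4, so 2^r = 16.
2^4·A(h/2) = 140.6001418864; minus A(h) gives 131.8425159099.
Divide by 2^4 − 1 = 15.
So the Richardson estimate is 8.7895010607.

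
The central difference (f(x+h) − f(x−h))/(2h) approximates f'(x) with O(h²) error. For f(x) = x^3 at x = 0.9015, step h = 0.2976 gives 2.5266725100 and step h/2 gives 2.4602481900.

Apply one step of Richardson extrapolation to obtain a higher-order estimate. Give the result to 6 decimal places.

Method order is 2; weight 2^2 = 4.
4×2.4602481900 = 9.8409927600; subtract 2.5266725100 → 7.3143202500
Extrapolated: 7.3143202500 / 3 = 2.4381067500

2.438107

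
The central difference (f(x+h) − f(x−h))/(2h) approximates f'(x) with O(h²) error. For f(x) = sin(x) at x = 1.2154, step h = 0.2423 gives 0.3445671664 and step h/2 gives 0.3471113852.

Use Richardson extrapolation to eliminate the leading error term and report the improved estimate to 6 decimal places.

Order 2 gives 2^r = 4 and 2^r − 1 = 3.
Numerator 4×A(h/2) − A(h) = 4×0.3471113852 − 0.3445671664 = 1.0438783744
Denominator 4 − 1 = 3.
So the Richardson estimate is 0.3479594581.

0.347959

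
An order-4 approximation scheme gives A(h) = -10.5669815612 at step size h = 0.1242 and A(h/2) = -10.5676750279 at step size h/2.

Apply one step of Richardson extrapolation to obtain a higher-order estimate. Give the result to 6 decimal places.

-10.567721

Method order is 4; weight 2^4 = 16.
Top: 16(-10.5676750279) − (-10.5669815612) = -158.5158188852
(16×(-10.5676750279) − (-10.5669815612))/(16 − 1) = -10.5677212590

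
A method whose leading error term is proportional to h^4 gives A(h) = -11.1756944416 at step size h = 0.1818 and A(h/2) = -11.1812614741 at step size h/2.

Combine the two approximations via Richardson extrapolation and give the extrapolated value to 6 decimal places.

-11.181633

Leading term ∝ h^4; use weight 16 = 2^4.
Weighted: (-178.9001835856) − (-11.1756944416) = -167.7244891440
(-167.7244891440) ÷ 15 = -11.1816326096
Correction |R − A(h/2)| = 3.711e-04; gap |A(h/2) − A(h)| = 5.567e-03.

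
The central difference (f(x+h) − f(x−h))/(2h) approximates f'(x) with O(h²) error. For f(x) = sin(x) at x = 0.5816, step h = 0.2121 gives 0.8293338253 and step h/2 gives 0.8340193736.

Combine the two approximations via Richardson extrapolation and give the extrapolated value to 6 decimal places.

r = 2, so 2^r = 4.
Difference of the inputs: 0.8340193736 − 0.8293338253 = 0.0046855483
Divide by 2^2 − 1 = 3: 0.0046855483/3 = 0.0015618494
R = 0.8340193736 + 0.0015618494 = 0.8355812230

0.835581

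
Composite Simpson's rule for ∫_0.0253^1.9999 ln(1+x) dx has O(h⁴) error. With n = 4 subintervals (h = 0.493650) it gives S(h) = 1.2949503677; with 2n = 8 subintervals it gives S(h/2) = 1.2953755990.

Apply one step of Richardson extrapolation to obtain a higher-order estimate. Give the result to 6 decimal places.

Method order is 4; weight 2^4 = 16.
Weighted: 20.7260095840 − 1.2949503677 = 19.4310592163
Divide by 2^4 − 1 = 15.
R = 19.4310592163/15 = 1.2954039478
Shift from A(h/2): +0.0000283488.

1.295404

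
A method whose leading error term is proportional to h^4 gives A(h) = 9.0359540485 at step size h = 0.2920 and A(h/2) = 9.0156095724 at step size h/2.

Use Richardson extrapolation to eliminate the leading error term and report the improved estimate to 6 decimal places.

9.014253

Order 4 gives 2^r = 16 and 2^r − 1 = 15.
Difference of the inputs: 9.0156095724 − 9.0359540485 = -0.0203444761
Divide by 2^4 − 1 = 15: (-0.0203444761)/15 = -0.0013562984
R = A(h/2) + (A(h/2) − A(h))/15 = 9.0156095724 − 0.0013562984 = 9.0142532740
Correction |R − A(h/2)| = 1.356e-03; gap |A(h/2) − A(h)| = 2.034e-02.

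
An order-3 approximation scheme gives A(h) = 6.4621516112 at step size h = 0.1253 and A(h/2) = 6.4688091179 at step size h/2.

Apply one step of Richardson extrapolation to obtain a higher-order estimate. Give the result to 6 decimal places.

Method order is 3; weight 2^3 = 8.
8×6.4688091179 = 51.7504729432; 51.7504729432 − 6.4621516112 = 45.2883213320
Denominator 8 − 1 = 7.
(8×6.4688091179 − 6.4621516112)/(8 − 1) = 6.4697601903

6.469760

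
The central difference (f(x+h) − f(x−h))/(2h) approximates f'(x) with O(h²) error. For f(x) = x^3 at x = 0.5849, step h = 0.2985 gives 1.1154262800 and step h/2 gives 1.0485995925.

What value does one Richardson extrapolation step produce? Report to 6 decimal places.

Order 2 gives 2^r = 4 and 2^r − 1 = 3.
Difference of the inputs: 1.0485995925 − 1.1154262800 = -0.0668266875
Correction (A(h/2) − A(h))/(4 − 1) = (-0.0668266875)/3 = -0.0222755625
R = A(h/2) + (A(h/2) − A(h))/3 = 1.0485995925 − 0.0222755625 = 1.0263240300

1.026324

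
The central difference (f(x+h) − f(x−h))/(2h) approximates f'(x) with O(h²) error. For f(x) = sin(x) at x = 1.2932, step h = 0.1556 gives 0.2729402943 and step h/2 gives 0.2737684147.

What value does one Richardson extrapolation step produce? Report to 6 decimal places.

Error is O(h^2); halving h shrinks it by 2^2 = 4.
Top: 4(0.2737684147) − (0.2729402943) = 0.8221333645
Divide by 2^2 − 1 = 3.
0.8221333645 ÷ 3 = 0.2740444548
Shift from A(h/2): +0.0002760401.

0.274044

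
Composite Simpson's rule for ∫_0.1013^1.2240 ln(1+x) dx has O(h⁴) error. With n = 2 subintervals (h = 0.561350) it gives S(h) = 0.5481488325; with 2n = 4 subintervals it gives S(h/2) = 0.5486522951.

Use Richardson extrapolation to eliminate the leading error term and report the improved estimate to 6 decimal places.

Leading term ∝ h^4; use weight 16 = 2^4.
16*0.5486522951 = 8.7784367216; 8.7784367216 − 0.5481488325 = 8.2302878891
(16*0.5486522951 − 0.5481488325)/(16 − 1) = 0.5486858593

0.548686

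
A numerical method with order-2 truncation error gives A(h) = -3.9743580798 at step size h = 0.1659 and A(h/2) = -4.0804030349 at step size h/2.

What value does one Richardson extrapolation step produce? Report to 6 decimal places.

r = 2: numerator weight 4, denominator 3.
4·(-4.0804030349) − (-3.9743580798) = -12.3472540598
R = (-12.3472540598)/3 = -4.1157513533

-4.115751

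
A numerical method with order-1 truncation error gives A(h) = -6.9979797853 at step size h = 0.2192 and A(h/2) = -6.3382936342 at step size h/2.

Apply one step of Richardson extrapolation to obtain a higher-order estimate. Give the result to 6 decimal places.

-5.678607

Error is O(h^1); halving h shrinks it by 2^1 = 2.
2^1·A(h/2) = -12.6765872684; minus A(h) gives -5.6786074831.
Divide by 2^1 − 1 = 1.
So the Richardson estimate is -5.6786074831.
Correction |R − A(h/2)| = 6.597e-01; gap |A(h/2) − A(h)| = 6.597e-01.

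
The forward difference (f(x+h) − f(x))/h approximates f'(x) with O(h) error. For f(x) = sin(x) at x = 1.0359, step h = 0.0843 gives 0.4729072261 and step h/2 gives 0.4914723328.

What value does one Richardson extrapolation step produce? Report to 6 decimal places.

0.510037

Order 1 gives 2^r = 2 and 2^r − 1 = 1.
Weighted: 0.9829446656 − 0.4729072261 = 0.5100374395
(2·0.4914723328 − 0.4729072261)/(2 − 1) = 0.5100374395
Correction |R − A(h/2)| = 1.857e-02; gap |A(h/2) − A(h)| = 1.857e-02.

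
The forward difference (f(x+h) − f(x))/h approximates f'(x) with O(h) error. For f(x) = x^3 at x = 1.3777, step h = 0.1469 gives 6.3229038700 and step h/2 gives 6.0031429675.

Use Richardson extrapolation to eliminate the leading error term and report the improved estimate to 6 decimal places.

5.683382

The method has order 1: 2^1 = 2.
2 × 6.0031429675 − 6.3229038700 = 5.6833820650
5.6833820650 ÷ 1 = 5.6833820650
Gap between inputs: 3.198e-01; correction applied: −0.3197609025.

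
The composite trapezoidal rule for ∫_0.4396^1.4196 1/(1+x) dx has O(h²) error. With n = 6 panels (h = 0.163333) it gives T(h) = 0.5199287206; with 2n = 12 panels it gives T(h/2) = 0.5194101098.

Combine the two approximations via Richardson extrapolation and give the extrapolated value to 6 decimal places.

r = 2, so 2^r = 4.
4 × 0.5194101098 − 0.5199287206 = 1.5577117186
(4 × 0.5194101098 − 0.5199287206)/(4 − 1) = 0.5192372395
Correction |R − A(h/2)| = 1.729e-04; gap |A(h/2) − A(h)| = 5.186e-04.

0.519237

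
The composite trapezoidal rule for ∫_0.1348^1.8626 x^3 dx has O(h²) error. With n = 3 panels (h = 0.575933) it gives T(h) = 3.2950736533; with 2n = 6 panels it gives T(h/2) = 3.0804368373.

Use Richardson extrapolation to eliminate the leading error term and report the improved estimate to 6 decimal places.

3.008891

Error is O(h^2); halving h shrinks it by 2^2 = 4.
A(h/2) − A(h) = 3.0804368373 − 3.2950736533 = -0.2146368160
Correction (A(h/2) − A(h))/(4 − 1) = (-0.2146368160)/3 = -0.0715456053
R = 3.0804368373 − 0.0715456053 = 3.0088912320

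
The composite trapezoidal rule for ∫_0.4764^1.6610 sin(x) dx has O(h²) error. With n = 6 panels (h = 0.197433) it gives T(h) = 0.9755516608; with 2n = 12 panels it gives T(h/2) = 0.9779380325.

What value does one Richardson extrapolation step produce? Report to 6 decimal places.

r = 2: numerator weight 4, denominator 3.
4·0.9779380325 = 3.9117521300; 3.9117521300 − 0.9755516608 = 2.9362004692
2.9362004692 ÷ 3 = 0.9787334897
Correction |R − A(h/2)| = 7.955e-04; gap |A(h/2) − A(h)| = 2.386e-03.

0.978733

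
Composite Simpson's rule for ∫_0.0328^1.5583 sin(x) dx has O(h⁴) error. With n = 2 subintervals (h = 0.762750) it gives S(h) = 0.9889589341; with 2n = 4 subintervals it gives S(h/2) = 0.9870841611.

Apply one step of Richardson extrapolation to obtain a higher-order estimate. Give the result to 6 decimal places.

Error is O(h^4); halving h shrinks it by 2^4 = 16.
A(h/2) − A(h) = 0.9870841611 − 0.9889589341 = -0.0018747730
Correction (A(h/2) − A(h))/(16 − 1) = (-0.0018747730)/15 = -0.0001249849
R = 0.9870841611 − 0.0001249849 = 0.9869591762

0.986959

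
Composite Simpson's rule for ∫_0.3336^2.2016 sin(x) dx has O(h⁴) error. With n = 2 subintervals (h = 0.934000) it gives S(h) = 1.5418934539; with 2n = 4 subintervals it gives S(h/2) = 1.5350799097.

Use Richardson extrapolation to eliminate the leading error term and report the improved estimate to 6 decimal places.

1.534626

r = 4, so 2^r = 16.
Numerator 16 × A(h/2) − A(h) = 16 × 1.5350799097 − 1.5418934539 = 23.0193851013
23.0193851013 ÷ 15 = 1.5346256734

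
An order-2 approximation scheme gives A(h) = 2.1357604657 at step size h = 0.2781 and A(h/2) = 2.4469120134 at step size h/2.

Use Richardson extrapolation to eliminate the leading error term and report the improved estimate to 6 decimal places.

r = 2, so 2^r = 4.
Top: 4(2.4469120134) − (2.1357604657) = 7.6518875879
Denominator 4 − 1 = 3.
7.6518875879 ÷ 3 = 2.5506291960

2.550629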